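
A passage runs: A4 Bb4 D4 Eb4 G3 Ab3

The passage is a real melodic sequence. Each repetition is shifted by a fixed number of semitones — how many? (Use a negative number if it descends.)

With a 2-note motive the entries are A4, D4, G3, each down a 5th from the previous.
Counting half-steps from A4 to D4: -7.

-7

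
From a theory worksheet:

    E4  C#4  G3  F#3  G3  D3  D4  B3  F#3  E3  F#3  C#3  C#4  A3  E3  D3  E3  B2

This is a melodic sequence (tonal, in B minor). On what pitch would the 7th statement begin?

F#3

With a 6-note motive the entries are E4, D4, C#4, each down a 2nd from the previous.
Continuing: B3 → A3 → G3 → F#3. Statement 7 starts on F#3.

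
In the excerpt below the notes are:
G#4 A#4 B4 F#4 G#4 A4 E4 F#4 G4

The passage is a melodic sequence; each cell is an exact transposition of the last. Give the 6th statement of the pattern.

Bb3 C4 Db4

The 3-note cells begin on G#4, F#4, E4 — each down a 2nd from the last.
Continuing the starts: D4 → C4 → Bb3.
Statement 6 starts on Bb3 and keeps the same exact contour: Bb3 C4 Db4.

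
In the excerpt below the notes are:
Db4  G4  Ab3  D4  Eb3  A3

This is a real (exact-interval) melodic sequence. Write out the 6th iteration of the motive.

Taking 2-note groups, the heads are Db4, Ab3, Eb3: the pattern moves down a 4th.
Extending down a 4th: Bb2 → F2 → C2.
So cell 6 is C2 F#2.

C2 F#2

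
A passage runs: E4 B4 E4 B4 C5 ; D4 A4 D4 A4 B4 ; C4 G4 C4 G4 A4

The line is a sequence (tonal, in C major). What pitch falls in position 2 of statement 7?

Grouping in 5s, the 2nd note of each cell is B4, A4, G4.
Each moves down a 2nd. Continuing: F4 → E4 → D4 → C4.

C4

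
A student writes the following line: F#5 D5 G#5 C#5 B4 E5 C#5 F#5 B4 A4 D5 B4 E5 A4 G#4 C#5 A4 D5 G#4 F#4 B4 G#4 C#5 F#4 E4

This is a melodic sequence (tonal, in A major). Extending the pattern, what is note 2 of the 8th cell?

With 5-note cells, note 2 of each statement runs D5, C#5, B4, A4, G#4.
Extending down a 2nd: F#4 → E4 → D4.

D4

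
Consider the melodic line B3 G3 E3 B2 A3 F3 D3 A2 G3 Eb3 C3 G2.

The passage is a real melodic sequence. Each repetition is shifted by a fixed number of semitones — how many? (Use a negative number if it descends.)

-2

Taking 4-note groups, the heads are B3, A3, G3: the pattern moves down a 2nd.
B3 to A3 spans -2 semitones.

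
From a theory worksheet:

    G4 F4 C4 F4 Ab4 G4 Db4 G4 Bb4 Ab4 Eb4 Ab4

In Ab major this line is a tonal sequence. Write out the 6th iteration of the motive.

Unit = 4 notes; the statements start on G4, Ab4, Bb4, moving up a 2nd each time.
Continuing the starts: C5 → Db5 → Eb5.
So cell 6 is Eb5 Db5 Ab4 Db5.

Eb5 Db5 Ab4 Db5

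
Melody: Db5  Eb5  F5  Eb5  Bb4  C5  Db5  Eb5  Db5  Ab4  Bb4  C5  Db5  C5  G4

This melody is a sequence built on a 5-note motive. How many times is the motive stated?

3

15 notes in groups of 5 gives 15/5 = 3 statements.
Starts: Db5, C5, Bb4 — each down a 2nd.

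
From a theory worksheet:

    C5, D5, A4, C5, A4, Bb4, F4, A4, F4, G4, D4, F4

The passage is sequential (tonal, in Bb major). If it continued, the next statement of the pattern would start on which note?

With a 4-note motive the entries are C5, A4, F4, each down a 3rd from the previous.
The next head, down a 3rd from F4, is D4.

D4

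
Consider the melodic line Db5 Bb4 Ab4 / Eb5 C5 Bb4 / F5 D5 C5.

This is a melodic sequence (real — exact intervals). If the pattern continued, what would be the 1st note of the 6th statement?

B5

With 3-note cells, note 1 of each statement runs Db5, Eb5, F5.
Extending up a 2nd: G5 → A5 → B5.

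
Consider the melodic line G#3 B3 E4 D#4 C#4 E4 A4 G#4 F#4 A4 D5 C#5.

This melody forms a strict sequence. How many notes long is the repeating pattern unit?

4

12 notes total. Splitting into 3 groups of 4:
G#3 B3 E4 D#4 | C#4 E4 A4 G#4 | F#4 A4 D5 C#5
Every group is a transposition up a 4th of the one before; no shorter unit works.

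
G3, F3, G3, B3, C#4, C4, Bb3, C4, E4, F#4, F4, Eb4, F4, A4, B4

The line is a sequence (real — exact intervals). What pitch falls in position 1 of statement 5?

Eb5

The unit is 5 notes. Position-1 pitches of the 3 shown cells: G3, C4, F4.
Extending up a 4th: Bb4 → Eb5.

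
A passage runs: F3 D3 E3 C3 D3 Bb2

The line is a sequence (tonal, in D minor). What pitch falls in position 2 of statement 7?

E2

Grouping in 2s, the 2nd note of each cell is D3, C3, Bb2.
Each moves down a 2nd. Continuing: A2 → G2 → F2 → E2.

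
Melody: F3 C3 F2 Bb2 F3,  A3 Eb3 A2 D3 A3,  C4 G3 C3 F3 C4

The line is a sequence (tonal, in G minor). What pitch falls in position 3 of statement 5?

G3

With 5-note cells, note 3 of each statement runs F2, A2, C3.
Each moves up a 3rd. Continuing: Eb3 → G3.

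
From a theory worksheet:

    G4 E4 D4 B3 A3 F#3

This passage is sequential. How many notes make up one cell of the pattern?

6 notes total. Splitting into 3 groups of 2:
G4 E4 | D4 B3 | A3 F#3
Every group is a transposition down a 4th of the one before; no shorter unit works.

2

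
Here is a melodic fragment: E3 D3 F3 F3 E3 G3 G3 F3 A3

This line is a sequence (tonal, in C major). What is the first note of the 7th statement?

Unit = 3 notes; the statements start on E3, F3, G3, moving up a 2nd each time.
Continuing: A3 → B3 → C4 → D4. Statement 7 starts on D4.

D4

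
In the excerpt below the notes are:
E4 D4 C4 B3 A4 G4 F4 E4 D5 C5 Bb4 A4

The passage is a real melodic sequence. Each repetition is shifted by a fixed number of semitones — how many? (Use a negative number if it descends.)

5

Unit = 4 notes; the statements start on E4, A4, D5, moving up a 4th each time.
E4→A4 is 69 − 64 = 5 semitones.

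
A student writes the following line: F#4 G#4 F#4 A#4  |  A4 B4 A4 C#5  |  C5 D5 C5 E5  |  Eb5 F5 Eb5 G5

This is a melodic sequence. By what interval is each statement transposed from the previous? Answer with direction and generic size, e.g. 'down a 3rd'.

With a 4-note motive the entries are F#4, A4, C5, Eb5, each up a 3rd from the previous.
From F#4 to A4: up a 3rd.

up a 3rd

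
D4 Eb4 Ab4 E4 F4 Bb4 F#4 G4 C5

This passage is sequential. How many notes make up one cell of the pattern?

Try groups of 3 (3 cells in 9 notes):
D4 Eb4 Ab4 | E4 F4 Bb4 | F#4 G4 C5
That's a consistent up a 2nd shift per cell, and no other grouping gives one.

3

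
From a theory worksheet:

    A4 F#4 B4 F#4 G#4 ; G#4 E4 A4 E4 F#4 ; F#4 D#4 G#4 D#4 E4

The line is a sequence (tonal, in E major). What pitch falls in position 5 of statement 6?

B3

Grouping in 5s, the 5th note of each cell is G#4, F#4, E4.
Carrying that down a 2nd forward: D#4 → C#4 → B3.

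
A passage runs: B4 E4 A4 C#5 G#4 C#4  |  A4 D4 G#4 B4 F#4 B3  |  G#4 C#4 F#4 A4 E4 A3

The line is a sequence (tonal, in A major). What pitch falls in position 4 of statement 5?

F#4

The unit is 6 notes. Position-4 pitches of the 3 shown cells: C#5, B4, A4.
Carrying that down a 2nd forward: G#4 → F#4.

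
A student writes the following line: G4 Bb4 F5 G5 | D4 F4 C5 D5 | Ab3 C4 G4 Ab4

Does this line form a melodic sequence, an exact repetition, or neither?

Each 4-note cell is the previous one transposed down a 4th.

sequence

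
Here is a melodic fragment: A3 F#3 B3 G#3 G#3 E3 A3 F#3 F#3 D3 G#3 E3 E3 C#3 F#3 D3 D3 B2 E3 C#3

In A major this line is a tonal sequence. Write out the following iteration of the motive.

With a 4-note motive the entries are A3, G#3, F#3, E3, D3, each down a 2nd from the previous.
So cell 6 is C#3 A2 D3 B2.

C#3 A2 D3 B2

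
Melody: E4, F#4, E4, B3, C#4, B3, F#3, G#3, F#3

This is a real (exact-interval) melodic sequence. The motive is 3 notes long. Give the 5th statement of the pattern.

G#2 A#2 G#2

Unit = 3 notes; the statements start on E4, B3, F#3, moving down a 4th each time.
Continuing the starts: C#3 → G#2.
From G#2 the exact shape gives G#2 A#2 G#2.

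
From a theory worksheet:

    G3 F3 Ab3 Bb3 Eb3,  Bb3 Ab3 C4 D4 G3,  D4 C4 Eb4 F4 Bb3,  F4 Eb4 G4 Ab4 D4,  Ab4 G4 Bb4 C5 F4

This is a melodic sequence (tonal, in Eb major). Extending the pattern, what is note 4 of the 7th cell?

G5

The unit is 5 notes. Position-4 pitches of the 5 shown cells: Bb3, D4, F4, Ab4, C5.
Carrying that up a 3rd forward: Eb5 → G5.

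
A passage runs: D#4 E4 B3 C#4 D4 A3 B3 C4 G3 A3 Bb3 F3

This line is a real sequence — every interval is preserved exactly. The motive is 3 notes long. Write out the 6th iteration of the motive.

F3 Gb3 Db3

Taking 3-note groups, the heads are D#4, C#4, B3, A3: the pattern moves down a 2nd.
Carrying on: G3 → F3.
From F3 the exact shape gives F3 Gb3 Db3.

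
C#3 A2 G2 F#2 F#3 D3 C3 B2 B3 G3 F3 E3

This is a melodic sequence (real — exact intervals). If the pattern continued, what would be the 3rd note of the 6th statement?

Ab4

The unit is 4 notes. Position-3 pitches of the 3 shown cells: G2, C3, F3.
Carrying that up a 4th forward: Bb3 → Eb4 → Ab4.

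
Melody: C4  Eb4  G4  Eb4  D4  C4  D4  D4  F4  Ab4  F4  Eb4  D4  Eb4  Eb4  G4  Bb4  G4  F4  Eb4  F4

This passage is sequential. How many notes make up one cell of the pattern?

21 notes total. Splitting into 3 groups of 7:
C4 Eb4 G4 Eb4 D4 C4 D4 | D4 F4 Ab4 F4 Eb4 D4 Eb4 | Eb4 G4 Bb4 G4 F4 Eb4 F4
Each cell is the previous one up a 2nd — so the unit is 7 notes.

7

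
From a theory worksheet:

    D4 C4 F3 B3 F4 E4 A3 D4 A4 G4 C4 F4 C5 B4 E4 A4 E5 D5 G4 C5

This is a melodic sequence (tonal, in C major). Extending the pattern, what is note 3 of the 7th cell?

With 4-note cells, note 3 of each statement runs F3, A3, C4, E4, G4.
Extending up a 3rd: B4 → D5.

D5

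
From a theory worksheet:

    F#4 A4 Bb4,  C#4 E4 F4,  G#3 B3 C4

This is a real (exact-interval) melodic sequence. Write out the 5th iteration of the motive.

With a 3-note motive the entries are F#4, C#4, G#3, each down a 4th from the previous.
Continuing the starts: D#3 → A#2.
Statement 5 starts on A#2 and keeps the same exact contour: A#2 C#3 D3.

A#2 C#3 D3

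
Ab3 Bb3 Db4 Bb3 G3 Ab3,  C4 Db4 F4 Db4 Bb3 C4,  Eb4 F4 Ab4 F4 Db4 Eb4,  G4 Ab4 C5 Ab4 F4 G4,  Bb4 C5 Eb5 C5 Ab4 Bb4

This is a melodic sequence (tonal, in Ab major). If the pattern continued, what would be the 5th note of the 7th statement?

Eb5

With 6-note cells, note 5 of each statement runs G3, Bb3, Db4, F4, Ab4.
Extending up a 3rd: C5 → Eb5.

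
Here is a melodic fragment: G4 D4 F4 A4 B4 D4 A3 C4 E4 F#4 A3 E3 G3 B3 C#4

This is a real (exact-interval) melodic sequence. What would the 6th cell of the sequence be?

With a 5-note motive the entries are G4, D4, A3, each down a 4th from the previous.
Extending down a 4th: E3 → B2 → F#2.
From F#2 the exact shape gives F#2 C#2 E2 G#2 A#2.

F#2 C#2 E2 G#2 A#2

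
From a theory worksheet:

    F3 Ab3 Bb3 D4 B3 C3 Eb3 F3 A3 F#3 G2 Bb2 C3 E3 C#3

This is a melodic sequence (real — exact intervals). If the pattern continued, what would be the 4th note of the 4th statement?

B2

With 5-note cells, note 4 of each statement runs D4, A3, E3.
From E3, down a 4th gives B2.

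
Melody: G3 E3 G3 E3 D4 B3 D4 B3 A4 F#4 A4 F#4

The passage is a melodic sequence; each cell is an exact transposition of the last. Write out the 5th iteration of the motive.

The 4-note cells begin on G3, D4, A4 — each up a 5th from the last.
Carrying on: E5 → B5.
From B5 the exact shape gives B5 G#5 B5 G#5.

B5 G#5 B5 G#5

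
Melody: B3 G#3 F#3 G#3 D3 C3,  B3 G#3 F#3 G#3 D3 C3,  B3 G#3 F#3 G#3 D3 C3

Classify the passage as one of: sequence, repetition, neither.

Each 6-note cell is identical (B3 G#3 F#3 G#3 D3 C3), restated at the same pitch.

repetition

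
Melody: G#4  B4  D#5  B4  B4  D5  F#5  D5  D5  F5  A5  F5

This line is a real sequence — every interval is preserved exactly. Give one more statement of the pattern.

F5 Ab5 C6 Ab5

With a 4-note motive the entries are G#4, B4, D5, each up a 3rd from the previous.
From F5 the exact shape gives F5 Ab5 C6 Ab5.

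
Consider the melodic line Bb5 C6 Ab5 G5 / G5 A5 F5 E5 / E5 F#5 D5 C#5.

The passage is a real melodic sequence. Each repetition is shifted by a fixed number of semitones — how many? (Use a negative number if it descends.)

With a 4-note motive the entries are Bb5, G5, E5, each down a 3rd from the previous.
Bb5 to G5 spans -3 semitones.

-3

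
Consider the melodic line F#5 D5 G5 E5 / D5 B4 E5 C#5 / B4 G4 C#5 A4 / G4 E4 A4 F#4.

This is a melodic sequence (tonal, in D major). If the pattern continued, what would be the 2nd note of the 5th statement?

Grouping in 4s, the 2nd note of each cell is D5, B4, G4, E4.
From E4, down a 3rd gives C#4.

C#4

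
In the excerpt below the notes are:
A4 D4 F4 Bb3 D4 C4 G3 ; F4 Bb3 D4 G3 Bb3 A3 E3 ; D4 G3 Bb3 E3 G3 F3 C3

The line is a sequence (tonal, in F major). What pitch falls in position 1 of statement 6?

With 7-note cells, note 1 of each statement runs A4, F4, D4.
Extending down a 3rd: Bb3 → G3 → E3.

E3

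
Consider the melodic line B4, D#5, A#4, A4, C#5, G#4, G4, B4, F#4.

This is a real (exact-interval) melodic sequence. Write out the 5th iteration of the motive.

Eb4 G4 D4

Taking 3-note groups, the heads are B4, A4, G4: the pattern moves down a 2nd.
Continuing the starts: F4 → Eb4.
So cell 5 is Eb4 G4 D4.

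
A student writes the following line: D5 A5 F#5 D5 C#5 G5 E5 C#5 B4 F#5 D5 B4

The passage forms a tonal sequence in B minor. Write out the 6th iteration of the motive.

F#4 C#5 A4 F#4

Unit = 4 notes; the statements start on D5, C#5, B4, moving down a 2nd each time.
Continuing the starts: A4 → G4 → F#4.
So cell 6 is F#4 C#5 A4 F#4.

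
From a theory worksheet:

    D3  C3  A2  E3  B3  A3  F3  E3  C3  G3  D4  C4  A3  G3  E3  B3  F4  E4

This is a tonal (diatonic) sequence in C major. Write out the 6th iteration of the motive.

Unit = 6 notes; the statements start on D3, F3, A3, moving up a 3rd each time.
Continuing the starts: C4 → E4 → G4.
So cell 6 is G4 F4 D4 A4 E5 D5.

G4 F4 D4 A4 E5 D5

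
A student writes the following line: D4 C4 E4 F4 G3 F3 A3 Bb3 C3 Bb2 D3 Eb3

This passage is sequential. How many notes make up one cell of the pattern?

4

Try groups of 4 (3 cells in 12 notes):
D4 C4 E4 F4 | G3 F3 A3 Bb3 | C3 Bb2 D3 Eb3
That's a consistent down a 5th shift per cell, and no other grouping gives one.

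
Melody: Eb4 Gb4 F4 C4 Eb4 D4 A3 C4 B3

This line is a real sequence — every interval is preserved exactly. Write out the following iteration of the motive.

Unit = 3 notes; the statements start on Eb4, C4, A3, moving down a 3rd each time.
So cell 4 is F#3 A3 G#3.

F#3 A3 G#3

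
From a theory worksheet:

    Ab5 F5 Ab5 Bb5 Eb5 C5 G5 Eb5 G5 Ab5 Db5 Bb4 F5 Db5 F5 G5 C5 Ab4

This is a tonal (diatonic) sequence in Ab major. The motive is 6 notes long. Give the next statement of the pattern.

Eb5 C5 Eb5 F5 Bb4 G4

With a 6-note motive the entries are Ab5, G5, F5, each down a 2nd from the previous.
So cell 4 is Eb5 C5 Eb5 F5 Bb4 G4.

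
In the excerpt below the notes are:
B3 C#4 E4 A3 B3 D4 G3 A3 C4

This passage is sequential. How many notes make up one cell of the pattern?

3

Try groups of 3 (3 cells in 9 notes):
B3 C#4 E4 | A3 B3 D4 | G3 A3 C4
That's a consistent down a 2nd shift per cell, and no other grouping gives one.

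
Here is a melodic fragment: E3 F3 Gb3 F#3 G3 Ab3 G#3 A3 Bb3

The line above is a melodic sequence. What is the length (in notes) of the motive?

3

Try groups of 3 (3 cells in 9 notes):
E3 F3 Gb3 | F#3 G3 Ab3 | G#3 A3 Bb3
That's a consistent up a 2nd shift per cell, and no other grouping gives one.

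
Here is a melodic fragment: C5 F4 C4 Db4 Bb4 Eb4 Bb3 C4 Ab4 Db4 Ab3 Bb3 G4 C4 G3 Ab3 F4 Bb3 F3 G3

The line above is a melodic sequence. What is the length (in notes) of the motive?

20 notes total. Splitting into 5 groups of 4:
C5 F4 C4 Db4 | Bb4 Eb4 Bb3 C4 | Ab4 Db4 Ab3 Bb3 | G4 C4 G3 Ab3 | F4 Bb3 F3 G3
That's a consistent down a 2nd shift per cell, and no other grouping gives one.

4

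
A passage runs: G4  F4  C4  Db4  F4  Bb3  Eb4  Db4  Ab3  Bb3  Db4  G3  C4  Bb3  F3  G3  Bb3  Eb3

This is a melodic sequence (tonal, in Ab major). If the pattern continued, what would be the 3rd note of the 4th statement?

Grouping in 6s, the 3rd note of each cell is C4, Ab3, F3.
From F3, down a 3rd gives Db3.

Db3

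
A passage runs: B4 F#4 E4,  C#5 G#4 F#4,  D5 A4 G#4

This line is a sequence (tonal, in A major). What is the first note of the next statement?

E5

The 3-note cells begin on B4, C#5, D5 — each up a 2nd from the last.
One more step up a 2nd gives E5.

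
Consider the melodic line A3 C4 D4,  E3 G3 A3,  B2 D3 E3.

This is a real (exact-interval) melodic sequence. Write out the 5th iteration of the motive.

Unit = 3 notes; the statements start on A3, E3, B2, moving down a 4th each time.
Extending down a 4th: F#2 → C#2.
Statement 5 starts on C#2 and keeps the same exact contour: C#2 E2 F#2.

C#2 E2 F#2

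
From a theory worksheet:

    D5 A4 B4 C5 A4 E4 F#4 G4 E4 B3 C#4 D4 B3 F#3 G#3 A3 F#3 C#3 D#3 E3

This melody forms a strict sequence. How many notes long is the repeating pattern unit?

4

There are 20 notes; a 4-note unit gives 5 cells:
D5 A4 B4 C5 | A4 E4 F#4 G4 | E4 B3 C#4 D4 | B3 F#3 G#3 A3 | F#3 C#3 D#3 E3
Each cell is the previous one down a 4th — so the unit is 4 notes.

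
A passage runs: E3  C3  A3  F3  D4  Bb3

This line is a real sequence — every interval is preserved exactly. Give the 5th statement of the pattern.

The 2-note cells begin on E3, A3, D4 — each up a 4th from the last.
Extending up a 4th: G4 → C5.
From C5 the exact shape gives C5 Ab4.

C5 Ab4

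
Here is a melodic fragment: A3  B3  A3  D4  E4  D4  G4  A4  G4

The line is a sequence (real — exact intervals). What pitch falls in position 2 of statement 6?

With 3-note cells, note 2 of each statement runs B3, E4, A4.
Each moves up a 4th. Continuing: D5 → G5 → C6.

C6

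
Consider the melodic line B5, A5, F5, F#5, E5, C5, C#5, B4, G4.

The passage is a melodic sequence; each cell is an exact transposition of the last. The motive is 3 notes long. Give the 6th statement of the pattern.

A#3 G#3 E3

With a 3-note motive the entries are B5, F#5, C#5, each down a 4th from the previous.
Carrying on: G#4 → D#4 → A#3.
Statement 6 starts on A#3 and keeps the same exact contour: A#3 G#3 E3.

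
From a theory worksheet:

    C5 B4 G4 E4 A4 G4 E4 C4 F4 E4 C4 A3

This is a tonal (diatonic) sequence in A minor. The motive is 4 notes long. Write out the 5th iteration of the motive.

B3 A3 F3 D3

Unit = 4 notes; the statements start on C5, A4, F4, moving down a 3rd each time.
Carrying on: D4 → B3.
From B3 the diatonic shape gives B3 A3 F3 D3.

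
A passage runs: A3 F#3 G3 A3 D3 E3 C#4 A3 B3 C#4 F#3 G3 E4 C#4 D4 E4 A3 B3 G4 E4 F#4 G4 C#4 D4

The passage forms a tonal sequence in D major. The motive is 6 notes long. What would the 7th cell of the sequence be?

The 6-note cells begin on A3, C#4, E4, G4 — each up a 3rd from the last.
Carrying on: B4 → D5 → F#5.
So cell 7 is F#5 D5 E5 F#5 B4 C#5.

F#5 D5 E5 F#5 B4 C#5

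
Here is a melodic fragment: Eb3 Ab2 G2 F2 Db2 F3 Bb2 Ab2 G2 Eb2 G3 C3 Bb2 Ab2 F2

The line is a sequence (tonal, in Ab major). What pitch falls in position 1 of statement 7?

Db4

Grouping in 5s, the 1st note of each cell is Eb3, F3, G3.
Extending up a 2nd: Ab3 → Bb3 → C4 → Db4.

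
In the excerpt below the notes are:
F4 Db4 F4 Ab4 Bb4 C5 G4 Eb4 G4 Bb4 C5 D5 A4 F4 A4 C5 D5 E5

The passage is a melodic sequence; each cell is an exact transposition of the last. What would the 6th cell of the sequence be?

D#5 B4 D#5 F#5 G#5 A#5

The 6-note cells begin on F4, G4, A4 — each up a 2nd from the last.
Carrying on: B4 → C#5 → D#5.
Statement 6 starts on D#5 and keeps the same exact contour: D#5 B4 D#5 F#5 G#5 A#5.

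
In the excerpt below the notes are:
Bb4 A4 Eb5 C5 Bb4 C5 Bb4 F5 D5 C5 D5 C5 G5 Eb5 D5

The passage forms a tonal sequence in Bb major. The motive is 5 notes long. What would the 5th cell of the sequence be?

The 5-note cells begin on Bb4, C5, D5 — each up a 2nd from the last.
Continuing the starts: Eb5 → F5.
So cell 5 is F5 Eb5 Bb5 G5 F5.

F5 Eb5 Bb5 G5 F5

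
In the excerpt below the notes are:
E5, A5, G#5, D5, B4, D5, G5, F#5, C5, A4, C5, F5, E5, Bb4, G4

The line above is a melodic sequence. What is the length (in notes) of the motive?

Try groups of 5 (3 cells in 15 notes):
E5 A5 G#5 D5 B4 | D5 G5 F#5 C5 A4 | C5 F5 E5 Bb4 G4
That's a consistent down a 2nd shift per cell, and no other grouping gives one.

5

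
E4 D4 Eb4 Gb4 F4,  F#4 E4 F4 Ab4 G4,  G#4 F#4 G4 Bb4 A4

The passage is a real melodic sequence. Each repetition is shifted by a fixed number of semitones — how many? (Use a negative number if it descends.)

Unit = 5 notes; the statements start on E4, F#4, G#4, moving up a 2nd each time.
E4 to F#4 spans +2 semitones.

2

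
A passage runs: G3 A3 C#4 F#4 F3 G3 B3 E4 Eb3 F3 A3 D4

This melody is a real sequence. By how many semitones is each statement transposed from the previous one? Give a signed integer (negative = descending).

-2

Taking 4-note groups, the heads are G3, F3, Eb3: the pattern moves down a 2nd.
G3 to F3 spans -2 semitones.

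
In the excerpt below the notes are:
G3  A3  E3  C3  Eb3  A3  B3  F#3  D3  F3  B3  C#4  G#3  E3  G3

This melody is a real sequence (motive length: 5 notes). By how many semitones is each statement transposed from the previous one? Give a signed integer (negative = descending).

2

With a 5-note motive the entries are G3, A3, B3, each up a 2nd from the previous.
G3→A3 is 57 − 55 = 2 semitones.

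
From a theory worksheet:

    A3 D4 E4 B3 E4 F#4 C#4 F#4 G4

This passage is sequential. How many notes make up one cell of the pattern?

There are 9 notes; a 3-note unit gives 3 cells:
A3 D4 E4 | B3 E4 F#4 | C#4 F#4 G4
Each cell is the previous one up a 2nd — so the unit is 3 notes.

3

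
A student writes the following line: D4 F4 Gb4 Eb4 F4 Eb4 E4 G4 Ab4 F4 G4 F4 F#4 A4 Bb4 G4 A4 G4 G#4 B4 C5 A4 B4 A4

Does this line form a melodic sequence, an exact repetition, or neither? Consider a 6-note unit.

Each 6-note cell is the previous one transposed up a 2nd.

sequence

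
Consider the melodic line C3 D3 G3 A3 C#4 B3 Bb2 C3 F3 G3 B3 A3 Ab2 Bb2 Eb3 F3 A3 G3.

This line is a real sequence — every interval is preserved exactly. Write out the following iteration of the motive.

Gb2 Ab2 Db3 Eb3 G3 F3

Taking 6-note groups, the heads are C3, Bb2, Ab2: the pattern moves down a 2nd.
So cell 4 is Gb2 Ab2 Db3 Eb3 G3 F3.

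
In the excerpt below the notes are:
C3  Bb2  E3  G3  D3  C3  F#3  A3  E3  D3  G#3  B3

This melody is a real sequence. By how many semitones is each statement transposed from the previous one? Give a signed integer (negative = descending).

Unit = 4 notes; the statements start on C3, D3, E3, moving up a 2nd each time.
C3→D3 is 50 − 48 = 2 semitones.

2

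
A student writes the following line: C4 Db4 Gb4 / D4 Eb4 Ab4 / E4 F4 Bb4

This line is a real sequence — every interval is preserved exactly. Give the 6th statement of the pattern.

Taking 3-note groups, the heads are C4, D4, E4: the pattern moves up a 2nd.
Extending up a 2nd: F#4 → G#4 → A#4.
So cell 6 is A#4 B4 E5.

A#4 B4 E5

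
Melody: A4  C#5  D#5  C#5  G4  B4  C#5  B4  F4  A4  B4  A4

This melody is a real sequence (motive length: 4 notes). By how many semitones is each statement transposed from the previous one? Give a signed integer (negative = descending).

Taking 4-note groups, the heads are A4, G4, F4: the pattern moves down a 2nd.
A4→G4 is 67 − 69 = -2 semitones.

-2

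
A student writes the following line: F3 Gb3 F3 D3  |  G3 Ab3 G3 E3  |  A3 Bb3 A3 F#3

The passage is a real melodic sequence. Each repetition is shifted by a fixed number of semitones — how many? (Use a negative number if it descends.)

With a 4-note motive the entries are F3, G3, A3, each up a 2nd from the previous.
Counting half-steps from F3 to G3: 2.

2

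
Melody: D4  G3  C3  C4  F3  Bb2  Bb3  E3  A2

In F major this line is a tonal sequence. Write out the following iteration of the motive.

Taking 3-note groups, the heads are D4, C4, Bb3: the pattern moves down a 2nd.
From A3 the diatonic shape gives A3 D3 G2.

A3 D3 G2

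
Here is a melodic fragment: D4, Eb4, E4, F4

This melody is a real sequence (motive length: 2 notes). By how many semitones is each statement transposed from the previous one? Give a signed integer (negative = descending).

Unit = 2 notes; the statements start on D4, E4, moving up a 2nd each time.
D4→E4 is 64 − 62 = 2 semitones.

2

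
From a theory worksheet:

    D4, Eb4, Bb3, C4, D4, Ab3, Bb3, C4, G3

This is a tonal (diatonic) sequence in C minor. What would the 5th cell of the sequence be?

G3 Ab3 Eb3

The 3-note cells begin on D4, C4, Bb3 — each down a 2nd from the last.
Continuing the starts: Ab3 → G3.
Statement 5 starts on G3 and keeps the same diatonic contour: G3 Ab3 Eb3.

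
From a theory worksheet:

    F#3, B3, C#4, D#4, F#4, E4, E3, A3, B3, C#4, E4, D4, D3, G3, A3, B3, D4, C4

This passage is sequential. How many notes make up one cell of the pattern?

6

There are 18 notes; a 6-note unit gives 3 cells:
F#3 B3 C#4 D#4 F#4 E4 | E3 A3 B3 C#4 E4 D4 | D3 G3 A3 B3 D4 C4
Every group is a transposition down a 2nd of the one before; no shorter unit works.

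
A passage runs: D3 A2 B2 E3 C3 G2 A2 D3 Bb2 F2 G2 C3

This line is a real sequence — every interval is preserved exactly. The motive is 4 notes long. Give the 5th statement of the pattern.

Gb2 Db2 Eb2 Ab2

With a 4-note motive the entries are D3, C3, Bb2, each down a 2nd from the previous.
Continuing the starts: Ab2 → Gb2.
Statement 5 starts on Gb2 and keeps the same exact contour: Gb2 Db2 Eb2 Ab2.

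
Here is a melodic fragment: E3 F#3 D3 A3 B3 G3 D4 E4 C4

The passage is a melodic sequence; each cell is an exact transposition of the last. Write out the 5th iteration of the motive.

Taking 3-note groups, the heads are E3, A3, D4: the pattern moves up a 4th.
Carrying on: G4 → C5.
So cell 5 is C5 D5 Bb4.

C5 D5 Bb4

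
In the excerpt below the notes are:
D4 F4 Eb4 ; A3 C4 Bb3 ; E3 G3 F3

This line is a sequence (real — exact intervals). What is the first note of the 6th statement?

C#2

Taking 3-note groups, the heads are D4, A3, E3: the pattern moves down a 4th.
Extending the heads down a 4th: B2 → F#2 → C#2.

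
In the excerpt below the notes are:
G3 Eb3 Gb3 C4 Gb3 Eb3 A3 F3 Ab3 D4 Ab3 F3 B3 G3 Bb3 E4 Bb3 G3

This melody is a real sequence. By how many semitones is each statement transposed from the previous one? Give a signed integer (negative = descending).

The 6-note cells begin on G3, A3, B3 — each up a 2nd from the last.
Counting half-steps from G3 to A3: 2.

2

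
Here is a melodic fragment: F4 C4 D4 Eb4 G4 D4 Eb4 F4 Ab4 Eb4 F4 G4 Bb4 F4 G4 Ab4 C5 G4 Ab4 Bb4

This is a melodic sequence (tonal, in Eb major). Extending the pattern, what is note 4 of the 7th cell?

D5

The unit is 4 notes. Position-4 pitches of the 5 shown cells: Eb4, F4, G4, Ab4, Bb4.
Extending up a 2nd: C5 → D5.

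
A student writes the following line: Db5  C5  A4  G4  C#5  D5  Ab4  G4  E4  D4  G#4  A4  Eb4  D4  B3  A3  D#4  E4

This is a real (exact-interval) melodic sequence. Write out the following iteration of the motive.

Bb3 A3 F#3 E3 A#3 B3

Taking 6-note groups, the heads are Db5, Ab4, Eb4: the pattern moves down a 4th.
So cell 4 is Bb3 A3 F#3 E3 A#3 B3.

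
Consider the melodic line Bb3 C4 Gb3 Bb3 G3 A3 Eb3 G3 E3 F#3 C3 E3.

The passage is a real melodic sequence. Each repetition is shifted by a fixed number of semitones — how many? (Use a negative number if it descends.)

With a 4-note motive the entries are Bb3, G3, E3, each down a 3rd from the previous.
Bb3 to G3 spans -3 semitones.

-3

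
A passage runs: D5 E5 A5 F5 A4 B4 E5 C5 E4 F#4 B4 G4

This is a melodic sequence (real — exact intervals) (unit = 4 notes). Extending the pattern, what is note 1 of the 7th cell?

With 4-note cells, note 1 of each statement runs D5, A4, E4.
Carrying that down a 4th forward: B3 → F#3 → C#3 → G#2.

G#2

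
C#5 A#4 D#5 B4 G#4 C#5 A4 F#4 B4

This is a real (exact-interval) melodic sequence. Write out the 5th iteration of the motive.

With a 3-note motive the entries are C#5, B4, A4, each down a 2nd from the previous.
Carrying on: G4 → F4.
From F4 the exact shape gives F4 D4 G4.

F4 D4 G4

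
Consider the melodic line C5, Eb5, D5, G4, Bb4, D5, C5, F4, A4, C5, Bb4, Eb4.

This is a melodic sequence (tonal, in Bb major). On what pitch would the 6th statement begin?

Eb4

The 4-note cells begin on C5, Bb4, A4 — each down a 2nd from the last.
Continuing: G4 → F4 → Eb4. Statement 6 starts on Eb4.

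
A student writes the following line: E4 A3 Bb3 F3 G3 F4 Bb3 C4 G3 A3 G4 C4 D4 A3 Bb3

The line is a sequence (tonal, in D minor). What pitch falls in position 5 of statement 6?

Grouping in 5s, the 5th note of each cell is G3, A3, Bb3.
Extending up a 2nd: C4 → D4 → E4.

E4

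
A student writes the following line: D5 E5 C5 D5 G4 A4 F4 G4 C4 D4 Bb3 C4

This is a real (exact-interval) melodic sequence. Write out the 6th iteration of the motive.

Eb2 F2 Db2 Eb2

The 4-note cells begin on D5, G4, C4 — each down a 5th from the last.
Carrying on: F3 → Bb2 → Eb2.
Statement 6 starts on Eb2 and keeps the same exact contour: Eb2 F2 Db2 Eb2.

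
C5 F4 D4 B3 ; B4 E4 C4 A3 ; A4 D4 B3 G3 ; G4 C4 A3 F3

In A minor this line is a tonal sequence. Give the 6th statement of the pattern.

E4 A3 F3 D3

The 4-note cells begin on C5, B4, A4, G4 — each down a 2nd from the last.
Extending down a 2nd: F4 → E4.
Statement 6 starts on E4 and keeps the same diatonic contour: E4 A3 F3 D3.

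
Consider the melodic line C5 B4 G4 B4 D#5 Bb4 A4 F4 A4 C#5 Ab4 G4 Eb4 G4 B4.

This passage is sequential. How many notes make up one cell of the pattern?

5

There are 15 notes; a 5-note unit gives 3 cells:
C5 B4 G4 B4 D#5 | Bb4 A4 F4 A4 C#5 | Ab4 G4 Eb4 G4 B4
Every group is a transposition down a 2nd of the one before; no shorter unit works.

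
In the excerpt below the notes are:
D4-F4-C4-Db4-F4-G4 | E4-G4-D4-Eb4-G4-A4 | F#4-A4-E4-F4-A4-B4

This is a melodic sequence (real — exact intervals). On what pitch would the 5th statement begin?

The 6-note cells begin on D4, E4, F#4 — each up a 2nd from the last.
Continuing: G#4 → A#4. Statement 5 starts on A#4.

A#4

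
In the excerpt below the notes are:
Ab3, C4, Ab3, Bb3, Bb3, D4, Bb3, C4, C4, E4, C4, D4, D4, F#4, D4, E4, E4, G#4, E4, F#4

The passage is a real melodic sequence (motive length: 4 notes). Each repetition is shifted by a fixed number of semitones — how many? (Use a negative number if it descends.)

2

Taking 4-note groups, the heads are Ab3, Bb3, C4, D4, E4: the pattern moves up a 2nd.
Ab3→Bb3 is 58 − 56 = 2 semitones.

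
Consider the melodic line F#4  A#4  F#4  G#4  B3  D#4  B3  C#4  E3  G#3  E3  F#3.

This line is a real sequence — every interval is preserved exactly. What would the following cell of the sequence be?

The 4-note cells begin on F#4, B3, E3 — each down a 5th from the last.
So cell 4 is A2 C#3 A2 B2.

A2 C#3 A2 B2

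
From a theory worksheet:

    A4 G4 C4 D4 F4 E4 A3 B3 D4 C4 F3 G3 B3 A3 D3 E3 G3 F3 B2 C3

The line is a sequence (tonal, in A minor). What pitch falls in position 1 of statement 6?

E3

Grouping in 4s, the 1st note of each cell is A4, F4, D4, B3, G3.
One more down a 3rd gives E3.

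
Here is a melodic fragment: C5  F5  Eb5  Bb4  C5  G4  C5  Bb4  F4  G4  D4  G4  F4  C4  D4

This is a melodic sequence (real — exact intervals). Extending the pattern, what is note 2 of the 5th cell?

A3

With 5-note cells, note 2 of each statement runs F5, C5, G4.
Extending down a 4th: D4 → A3.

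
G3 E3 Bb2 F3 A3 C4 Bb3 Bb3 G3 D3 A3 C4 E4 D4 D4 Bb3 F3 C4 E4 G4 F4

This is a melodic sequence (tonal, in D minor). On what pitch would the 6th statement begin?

C5

With a 7-note motive the entries are G3, Bb3, D4, each up a 3rd from the previous.
Continuing: F4 → A4 → C5. Statement 6 starts on C5.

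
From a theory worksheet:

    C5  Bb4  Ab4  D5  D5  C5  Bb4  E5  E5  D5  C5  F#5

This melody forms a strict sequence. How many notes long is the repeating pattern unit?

12 notes total. Splitting into 3 groups of 4:
C5 Bb4 Ab4 D5 | D5 C5 Bb4 E5 | E5 D5 C5 F#5
That's a consistent up a 2nd shift per cell, and no other grouping gives one.

4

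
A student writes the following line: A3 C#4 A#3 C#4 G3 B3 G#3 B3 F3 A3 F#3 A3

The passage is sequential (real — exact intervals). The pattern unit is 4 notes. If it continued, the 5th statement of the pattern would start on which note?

Db3

With a 4-note motive the entries are A3, G3, F3, each down a 2nd from the previous.
Extending the heads down a 2nd: Eb3 → Db3.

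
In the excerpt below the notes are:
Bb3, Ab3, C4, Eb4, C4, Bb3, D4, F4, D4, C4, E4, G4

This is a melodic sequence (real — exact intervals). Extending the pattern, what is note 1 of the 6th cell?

Grouping in 4s, the 1st note of each cell is Bb3, C4, D4.
Extending up a 2nd: E4 → F#4 → G#4.

G#4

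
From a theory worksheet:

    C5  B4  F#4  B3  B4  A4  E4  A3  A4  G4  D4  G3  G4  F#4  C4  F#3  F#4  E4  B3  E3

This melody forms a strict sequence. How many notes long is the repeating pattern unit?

4

20 notes total. Splitting into 5 groups of 4:
C5 B4 F#4 B3 | B4 A4 E4 A3 | A4 G4 D4 G3 | G4 F#4 C4 F#3 | F#4 E4 B3 E3
That's a consistent down a 2nd shift per cell, and no other grouping gives one.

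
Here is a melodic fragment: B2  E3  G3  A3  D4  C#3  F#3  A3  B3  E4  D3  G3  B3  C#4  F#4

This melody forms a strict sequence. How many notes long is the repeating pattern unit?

15 notes total. Splitting into 3 groups of 5:
B2 E3 G3 A3 D4 | C#3 F#3 A3 B3 E4 | D3 G3 B3 C#4 F#4
Each cell is the previous one up a 2nd — so the unit is 5 notes.

5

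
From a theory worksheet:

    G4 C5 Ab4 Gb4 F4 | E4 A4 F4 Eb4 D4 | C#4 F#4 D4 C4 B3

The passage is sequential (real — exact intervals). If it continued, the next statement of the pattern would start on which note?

Unit = 5 notes; the statements start on G4, E4, C#4, moving down a 3rd each time.
One more step down a 3rd gives A#3.

A#3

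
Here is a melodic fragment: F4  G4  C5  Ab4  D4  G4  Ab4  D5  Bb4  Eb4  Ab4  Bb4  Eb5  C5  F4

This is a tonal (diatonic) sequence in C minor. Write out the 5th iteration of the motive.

C5 D5 G5 Eb5 Ab4

With a 5-note motive the entries are F4, G4, Ab4, each up a 2nd from the previous.
Extending up a 2nd: Bb4 → C5.
So cell 5 is C5 D5 G5 Eb5 Ab4.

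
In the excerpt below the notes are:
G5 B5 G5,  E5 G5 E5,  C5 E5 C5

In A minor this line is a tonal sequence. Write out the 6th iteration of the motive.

D4 F4 D4

With a 3-note motive the entries are G5, E5, C5, each down a 3rd from the previous.
Carrying on: A4 → F4 → D4.
So cell 6 is D4 F4 D4.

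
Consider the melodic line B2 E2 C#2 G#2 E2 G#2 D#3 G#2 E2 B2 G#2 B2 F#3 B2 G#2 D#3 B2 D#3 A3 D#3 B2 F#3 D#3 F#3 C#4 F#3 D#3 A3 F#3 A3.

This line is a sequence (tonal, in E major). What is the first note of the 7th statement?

G#4

Taking 6-note groups, the heads are B2, D#3, F#3, A3, C#4: the pattern moves up a 3rd.
Extending the heads up a 3rd: E4 → G#4.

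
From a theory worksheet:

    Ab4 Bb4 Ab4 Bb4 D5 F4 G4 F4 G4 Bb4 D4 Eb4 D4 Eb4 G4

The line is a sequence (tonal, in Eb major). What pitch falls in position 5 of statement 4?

The unit is 5 notes. Position-5 pitches of the 3 shown cells: D5, Bb4, G4.
Each moves down a 3rd; the next is Eb4.

Eb4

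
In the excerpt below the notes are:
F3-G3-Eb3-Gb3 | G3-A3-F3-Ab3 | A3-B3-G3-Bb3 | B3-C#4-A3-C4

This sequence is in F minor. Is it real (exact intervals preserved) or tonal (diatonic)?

real

Each cell has the same semitone pattern (2, -4, 3) — intervals are preserved exactly.
And Gb3 lies outside F minor, so the sequence is real rather than tonal.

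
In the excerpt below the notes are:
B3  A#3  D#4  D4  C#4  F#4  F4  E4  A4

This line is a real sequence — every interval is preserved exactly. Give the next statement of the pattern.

Ab4 G4 C5

Taking 3-note groups, the heads are B3, D4, F4: the pattern moves up a 3rd.
Statement 4 starts on Ab4 and keeps the same exact contour: Ab4 G4 C5.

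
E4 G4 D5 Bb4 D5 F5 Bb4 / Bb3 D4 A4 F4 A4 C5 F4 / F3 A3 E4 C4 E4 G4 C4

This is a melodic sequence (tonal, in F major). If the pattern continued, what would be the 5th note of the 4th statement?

Bb3

Grouping in 7s, the 5th note of each cell is D5, A4, E4.
One more down a 4th gives Bb3.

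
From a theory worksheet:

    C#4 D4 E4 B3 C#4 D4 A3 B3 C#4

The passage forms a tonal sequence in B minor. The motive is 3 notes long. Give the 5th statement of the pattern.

With a 3-note motive the entries are C#4, B3, A3, each down a 2nd from the previous.
Carrying on: G3 → F#3.
From F#3 the diatonic shape gives F#3 G3 A3.

F#3 G3 A3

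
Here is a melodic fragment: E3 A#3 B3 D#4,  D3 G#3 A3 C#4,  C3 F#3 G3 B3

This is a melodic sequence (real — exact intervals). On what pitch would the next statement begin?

The 4-note cells begin on E3, D3, C3 — each down a 2nd from the last.
The next head, down a 2nd from C3, is Bb2.

Bb2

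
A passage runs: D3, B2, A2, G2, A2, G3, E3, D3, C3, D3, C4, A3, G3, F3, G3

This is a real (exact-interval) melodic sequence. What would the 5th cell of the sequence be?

Bb4 G4 F4 Eb4 F4

The 5-note cells begin on D3, G3, C4 — each up a 4th from the last.
Carrying on: F4 → Bb4.
Statement 5 starts on Bb4 and keeps the same exact contour: Bb4 G4 F4 Eb4 F4.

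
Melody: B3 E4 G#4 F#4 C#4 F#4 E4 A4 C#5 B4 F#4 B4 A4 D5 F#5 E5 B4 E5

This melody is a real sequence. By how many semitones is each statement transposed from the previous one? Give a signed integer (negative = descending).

The 6-note cells begin on B3, E4, A4 — each up a 4th from the last.
Counting half-steps from B3 to E4: 5.

5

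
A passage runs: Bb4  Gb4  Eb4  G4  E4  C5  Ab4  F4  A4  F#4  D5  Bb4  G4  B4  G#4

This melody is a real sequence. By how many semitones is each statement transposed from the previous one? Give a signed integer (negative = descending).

Unit = 5 notes; the statements start on Bb4, C5, D5, moving up a 2nd each time.
Bb4→C5 is 72 − 70 = 2 semitones.

2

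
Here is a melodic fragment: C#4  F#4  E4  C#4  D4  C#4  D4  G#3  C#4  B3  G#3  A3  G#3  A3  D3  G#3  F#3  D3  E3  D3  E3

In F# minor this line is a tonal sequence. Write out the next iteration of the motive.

A2 D3 C#3 A2 B2 A2 B2

With a 7-note motive the entries are C#4, G#3, D3, each down a 4th from the previous.
From A2 the diatonic shape gives A2 D3 C#3 A2 B2 A2 B2.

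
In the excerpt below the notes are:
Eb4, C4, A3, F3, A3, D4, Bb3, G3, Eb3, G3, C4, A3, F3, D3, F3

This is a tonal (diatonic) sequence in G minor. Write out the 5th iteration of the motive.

With a 5-note motive the entries are Eb4, D4, C4, each down a 2nd from the previous.
Carrying on: Bb3 → A3.
From A3 the diatonic shape gives A3 F3 D3 Bb2 D3.

A3 F3 D3 Bb2 D3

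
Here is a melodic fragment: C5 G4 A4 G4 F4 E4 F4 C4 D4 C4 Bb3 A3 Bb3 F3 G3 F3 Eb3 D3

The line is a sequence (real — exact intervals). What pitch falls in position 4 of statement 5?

Eb2

Grouping in 6s, the 4th note of each cell is G4, C4, F3.
Each moves down a 5th. Continuing: Bb2 → Eb2.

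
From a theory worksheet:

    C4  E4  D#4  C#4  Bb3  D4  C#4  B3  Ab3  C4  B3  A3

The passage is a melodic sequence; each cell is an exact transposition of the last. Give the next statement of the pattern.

Gb3 Bb3 A3 G3

Taking 4-note groups, the heads are C4, Bb3, Ab3: the pattern moves down a 2nd.
Statement 4 starts on Gb3 and keeps the same exact contour: Gb3 Bb3 A3 G3.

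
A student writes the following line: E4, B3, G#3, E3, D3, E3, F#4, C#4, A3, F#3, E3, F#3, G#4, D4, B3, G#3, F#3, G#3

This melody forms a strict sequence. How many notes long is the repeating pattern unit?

6

Try groups of 6 (3 cells in 18 notes):
E4 B3 G#3 E3 D3 E3 | F#4 C#4 A3 F#3 E3 F#3 | G#4 D4 B3 G#3 F#3 G#3
That's a consistent up a 2nd shift per cell, and no other grouping gives one.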